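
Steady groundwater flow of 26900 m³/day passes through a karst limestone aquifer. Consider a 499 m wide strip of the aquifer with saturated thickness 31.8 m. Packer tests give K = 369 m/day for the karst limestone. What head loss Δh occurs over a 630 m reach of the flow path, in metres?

Cross-sectional area A = 499 × 31.8 = 15868 m².
From Q = K·A·i, i = Q / (K·A) = 26900 / (369.0 × 15868) = 0.004594.
Head loss Δh = i · L = 0.004594 × 630 = 2.894 m.

2.89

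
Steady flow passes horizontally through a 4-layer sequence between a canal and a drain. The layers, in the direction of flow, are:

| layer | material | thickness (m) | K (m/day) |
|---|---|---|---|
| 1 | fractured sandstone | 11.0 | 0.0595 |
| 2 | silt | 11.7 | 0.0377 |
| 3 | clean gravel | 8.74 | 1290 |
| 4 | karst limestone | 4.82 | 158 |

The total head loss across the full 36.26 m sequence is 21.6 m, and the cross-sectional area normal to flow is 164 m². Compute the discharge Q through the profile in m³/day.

Flow is perpendicular to layering, so the layers act in series and the equivalent K is the thickness-weighted harmonic mean.
Total thickness L = 11.0 + 11.7 + 8.74 + 4.82 = 36.26 m.
Σ(b_i/K_i) = 11.0/0.0595 + 11.7/0.0377 + 8.74/1290 + 4.82/158 = 495.3 d.
K_eq = L / Σ(b_i/K_i) = 36.26 / 495.3 = 0.07321 m/day.
Q = K_eq · A · (Δh/L) = 0.07321 × 164 × (21.6/36.26) = 7.153 m³/day.

7.15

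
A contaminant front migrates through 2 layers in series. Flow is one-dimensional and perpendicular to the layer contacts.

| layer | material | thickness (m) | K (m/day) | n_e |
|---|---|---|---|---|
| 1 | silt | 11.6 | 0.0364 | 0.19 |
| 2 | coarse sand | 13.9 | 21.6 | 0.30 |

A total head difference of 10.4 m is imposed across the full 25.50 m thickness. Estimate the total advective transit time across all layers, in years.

0.536

With flow normal to the layers, continuity requires the same specific discharge q through every layer.
Σ(b_i/K_i) = 11.6/0.0364 + 13.9/21.6 = 319.3 d.
q = Δh / Σ(b_i/K_i) = 10.4 / 319.3 = 0.03257 m/day.
In each layer the seepage velocity is v_i = q/n_i, so the layer transit time is t_i = b_i·n_i / q:
  layer 1 (silt): t_1 = 11.6 × 0.19 / 0.03257 = 67.67 d
  layer 2 (coarse sand): t_2 = 13.9 × 0.30 / 0.03257 = 128.0 d
Total t = Σ t_i = 195.7 days = 0.5358 years.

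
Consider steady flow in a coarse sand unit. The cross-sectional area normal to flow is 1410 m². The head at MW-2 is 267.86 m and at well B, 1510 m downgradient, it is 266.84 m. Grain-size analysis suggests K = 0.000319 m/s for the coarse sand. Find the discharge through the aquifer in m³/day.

26.3

Convert K: 0.000319 m/s × 86400 = 27.56 m/day.
Hydraulic gradient i = (267.86 − 266.84) / 1510 = 1.02 / 1510 = 0.0006755.
Darcy's law: Q = K · A · i = 27.56 × 1410 × 0.0006755 = 26.25 m³/day.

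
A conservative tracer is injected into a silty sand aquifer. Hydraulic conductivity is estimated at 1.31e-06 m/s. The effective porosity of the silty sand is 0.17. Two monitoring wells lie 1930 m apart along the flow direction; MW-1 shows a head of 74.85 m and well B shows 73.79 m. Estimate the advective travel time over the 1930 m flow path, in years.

Convert K: 1.31e-06 m/s × 86400 = 0.1132 m/day.
Hydraulic gradient i = (74.85 − 73.79) / 1930 = 1.06 / 1930 = 0.0005492.
Darcy flux q = K · i = 0.1132 × 0.0005492 = 6.216e-05 m/day.
Seepage velocity v = q / n_e = 6.216e-05 / 0.17 = 0.0003657 m/day.
Travel time t = L / v = 1930 / 0.0003657 = 5.278e+06 days = 14450 years.

14500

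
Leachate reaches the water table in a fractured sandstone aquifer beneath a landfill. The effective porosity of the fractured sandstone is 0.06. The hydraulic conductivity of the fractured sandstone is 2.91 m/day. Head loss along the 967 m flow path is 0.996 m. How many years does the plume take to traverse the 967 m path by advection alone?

53.0

Hydraulic gradient i = Δh / L = 0.996 / 967 = 0.001030.
Darcy flux q = K · i = 2.910 × 0.001030 = 0.002997 m/day.
Seepage velocity v = q / n_e = 0.002997 / 0.06 = 0.04995 m/day.
Travel time t = L / v = 967 / 0.04995 = 19358 days = 53.00 years.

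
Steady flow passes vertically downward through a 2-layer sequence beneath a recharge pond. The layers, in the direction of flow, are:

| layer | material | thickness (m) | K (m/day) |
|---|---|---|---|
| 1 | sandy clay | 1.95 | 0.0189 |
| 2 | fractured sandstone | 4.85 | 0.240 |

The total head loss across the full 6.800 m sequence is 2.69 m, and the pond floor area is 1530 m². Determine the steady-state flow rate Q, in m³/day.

33.4

Flow is perpendicular to layering, so the layers act in series and the equivalent K is the thickness-weighted harmonic mean.
Total thickness L = 1.95 + 4.85 = 6.800 m.
Σ(b_i/K_i) = 1.95/0.0189 + 4.85/0.240 = 123.4 d.
K_eq = L / Σ(b_i/K_i) = 6.800 / 123.4 = 0.05511 m/day.
Q = K_eq · A · (Δh/L) = 0.05511 × 1530 × (2.69/6.800) = 33.36 m³/day.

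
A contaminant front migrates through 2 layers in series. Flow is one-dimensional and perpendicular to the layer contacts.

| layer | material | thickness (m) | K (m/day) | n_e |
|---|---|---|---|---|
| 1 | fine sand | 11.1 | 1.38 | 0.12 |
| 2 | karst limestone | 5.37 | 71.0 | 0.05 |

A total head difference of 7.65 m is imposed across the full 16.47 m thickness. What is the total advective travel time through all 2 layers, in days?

With flow normal to the layers, continuity requires the same specific discharge q through every layer.
Σ(b_i/K_i) = 11.1/1.38 + 5.37/71.0 = 8.119 d.
q = Δh / Σ(b_i/K_i) = 7.65 / 8.119 = 0.9422 m/day.
In each layer the seepage velocity is v_i = q/n_i, so the layer transit time is t_i = b_i·n_i / q:
  layer 1 (fine sand): t_1 = 11.1 × 0.12 / 0.9422 = 1.414 d
  layer 2 (karst limestone): t_2 = 5.37 × 0.05 / 0.9422 = 0.2850 d
Total t = Σ t_i = 1.699 days.

1.70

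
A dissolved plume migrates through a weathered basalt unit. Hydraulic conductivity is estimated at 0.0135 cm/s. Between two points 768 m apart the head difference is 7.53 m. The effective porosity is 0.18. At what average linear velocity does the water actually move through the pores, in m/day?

Convert K: 0.0135 cm/s × 864 = 11.66 m/day.
Hydraulic gradient i = Δh / L = 7.53 / 768 = 0.009805.
Darcy flux q = K · i = 11.66 × 0.009805 = 0.1144 m/day.
Seepage velocity v = q / n_e = 0.1144 / 0.18 = 0.6353 m/day.

0.635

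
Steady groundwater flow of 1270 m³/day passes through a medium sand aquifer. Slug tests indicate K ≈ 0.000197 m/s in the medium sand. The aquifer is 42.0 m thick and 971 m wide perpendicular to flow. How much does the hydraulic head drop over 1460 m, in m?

Convert K: 0.000197 m/s × 86400 = 17.02 m/day.
Cross-sectional area A = 971 × 42.0 = 40782 m².
From Q = K·A·i, i = Q / (K·A) = 1270 / (17.02 × 40782) = 0.001830.
Head loss Δh = i · L = 0.001830 × 1460 = 2.671 m.

2.67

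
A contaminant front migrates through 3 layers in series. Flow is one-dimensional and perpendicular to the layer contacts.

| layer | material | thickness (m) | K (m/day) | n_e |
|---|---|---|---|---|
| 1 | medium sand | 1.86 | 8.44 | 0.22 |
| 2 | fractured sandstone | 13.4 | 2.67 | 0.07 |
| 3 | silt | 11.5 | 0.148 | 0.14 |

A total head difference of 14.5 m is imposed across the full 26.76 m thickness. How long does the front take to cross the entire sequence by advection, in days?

With flow normal to the layers, continuity requires the same specific discharge q through every layer.
Σ(b_i/K_i) = 1.86/8.44 + 13.4/2.67 + 11.5/0.148 = 82.94 d.
q = Δh / Σ(b_i/K_i) = 14.5 / 82.94 = 0.1748 m/day.
In each layer the seepage velocity is v_i = q/n_i, so the layer transit time is t_i = b_i·n_i / q:
  layer 1 (medium sand): t_1 = 1.86 × 0.22 / 0.1748 = 2.341 d
  layer 2 (fractured sandstone): t_2 = 13.4 × 0.07 / 0.1748 = 5.365 d
  layer 3 (silt): t_3 = 11.5 × 0.14 / 0.1748 = 9.209 d
Total t = Σ t_i = 16.92 days.

16.9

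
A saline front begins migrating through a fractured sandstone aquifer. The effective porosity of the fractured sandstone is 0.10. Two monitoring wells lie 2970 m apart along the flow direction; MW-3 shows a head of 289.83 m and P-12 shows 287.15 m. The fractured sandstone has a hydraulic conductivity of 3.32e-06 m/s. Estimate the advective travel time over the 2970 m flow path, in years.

Convert K: 3.32e-06 m/s × 86400 = 0.2868 m/day.
Hydraulic gradient i = (289.83 − 287.15) / 2970 = 2.68 / 2970 = 0.0009024.
Darcy flux q = K · i = 0.2868 × 0.0009024 = 0.0002588 m/day.
Seepage velocity v = q / n_e = 0.0002588 / 0.10 = 0.002588 m/day.
Travel time t = L / v = 2970 / 0.002588 = 1.147e+06 days = 3141 years.

3140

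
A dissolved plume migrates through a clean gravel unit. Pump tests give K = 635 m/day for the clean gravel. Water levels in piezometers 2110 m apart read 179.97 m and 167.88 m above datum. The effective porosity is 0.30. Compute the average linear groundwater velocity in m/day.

Hydraulic gradient i = (179.97 − 167.88) / 2110 = 12.09 / 2110 = 0.005730.
Darcy flux q = K · i = 635.0 × 0.005730 = 3.638 m/day.
Seepage velocity v = q / n_e = 3.638 / 0.30 = 12.13 m/day.

12.1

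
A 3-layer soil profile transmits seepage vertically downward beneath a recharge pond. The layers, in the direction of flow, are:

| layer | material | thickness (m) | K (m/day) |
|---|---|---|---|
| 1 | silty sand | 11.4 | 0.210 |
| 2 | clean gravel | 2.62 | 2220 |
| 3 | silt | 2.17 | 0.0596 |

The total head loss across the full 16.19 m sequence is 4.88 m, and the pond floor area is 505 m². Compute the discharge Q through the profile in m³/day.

Flow is perpendicular to layering, so the layers act in series and the equivalent K is the thickness-weighted harmonic mean.
Total thickness L = 11.4 + 2.62 + 2.17 = 16.19 m.
Σ(b_i/K_i) = 11.4/0.210 + 2.62/2220 + 2.17/0.0596 = 90.70 d.
K_eq = L / Σ(b_i/K_i) = 16.19 / 90.70 = 0.1785 m/day.
Q = K_eq · A · (Δh/L) = 0.1785 × 505 × (4.88/16.19) = 27.17 m³/day.

27.2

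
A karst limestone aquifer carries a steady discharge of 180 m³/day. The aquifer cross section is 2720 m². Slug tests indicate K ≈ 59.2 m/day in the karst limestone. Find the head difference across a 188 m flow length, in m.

From Q = K·A·i, i = Q / (K·A) = 180 / (59.20 × 2720) = 0.001118.
Head loss Δh = i · L = 0.001118 × 188 = 0.2102 m.

0.210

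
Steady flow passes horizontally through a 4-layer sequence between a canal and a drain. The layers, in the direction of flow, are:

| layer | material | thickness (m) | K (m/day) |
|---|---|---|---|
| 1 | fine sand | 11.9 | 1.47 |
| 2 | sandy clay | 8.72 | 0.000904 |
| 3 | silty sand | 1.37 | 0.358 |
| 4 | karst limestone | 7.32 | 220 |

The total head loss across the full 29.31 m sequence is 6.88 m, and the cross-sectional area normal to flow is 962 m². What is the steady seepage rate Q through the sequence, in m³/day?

0.685

Flow is perpendicular to layering, so the layers act in series and the equivalent K is the thickness-weighted harmonic mean.
Total thickness L = 11.9 + 8.72 + 1.37 + 7.32 = 29.31 m.
Σ(b_i/K_i) = 11.9/1.47 + 8.72/0.000904 + 1.37/0.358 + 7.32/220 = 9658 d.
K_eq = L / Σ(b_i/K_i) = 29.31 / 9658 = 0.003035 m/day.
Q = K_eq · A · (Δh/L) = 0.003035 × 962 × (6.88/29.31) = 0.6853 m³/day.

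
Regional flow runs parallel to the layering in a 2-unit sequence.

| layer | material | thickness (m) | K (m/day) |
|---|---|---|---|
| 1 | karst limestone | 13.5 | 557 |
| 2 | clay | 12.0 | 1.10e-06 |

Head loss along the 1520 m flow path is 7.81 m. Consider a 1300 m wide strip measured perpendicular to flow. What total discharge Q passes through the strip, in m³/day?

50200

Flow is parallel to layering, so each bed carries its own Darcy discharge and the transmissivities add.
Σ(K_i·b_i) = 557×13.5 + 1.10e-06×12.0 = 7520 m²/day.
Hydraulic gradient i = Δh / L = 7.81 / 1520 = 0.005138.
Q = Σ(K_i·b_i) · W · i = 7520 × 1300 × 0.005138 = 50227 m³/day.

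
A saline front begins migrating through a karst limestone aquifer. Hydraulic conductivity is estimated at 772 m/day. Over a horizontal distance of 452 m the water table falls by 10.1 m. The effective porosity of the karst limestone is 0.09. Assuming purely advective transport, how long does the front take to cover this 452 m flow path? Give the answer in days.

Hydraulic gradient i = Δh / L = 10.1 / 452 = 0.02235.
Darcy flux q = K · i = 772.0 × 0.02235 = 17.25 m/day.
Seepage velocity v = q / n_e = 17.25 / 0.09 = 191.7 m/day.
Travel time t = L / v = 452 / 191.7 = 2.358 days.

2.36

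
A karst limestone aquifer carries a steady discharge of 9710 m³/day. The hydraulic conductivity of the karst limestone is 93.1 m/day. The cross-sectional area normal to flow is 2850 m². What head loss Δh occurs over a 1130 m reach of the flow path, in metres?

41.4

From Q = K·A·i, i = Q / (K·A) = 9710 / (93.10 × 2850) = 0.03660.
Head loss Δh = i · L = 0.03660 × 1130 = 41.35 m.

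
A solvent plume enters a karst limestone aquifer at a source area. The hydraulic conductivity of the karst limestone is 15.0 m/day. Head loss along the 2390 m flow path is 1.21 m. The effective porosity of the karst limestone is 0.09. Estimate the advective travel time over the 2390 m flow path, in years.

Hydraulic gradient i = Δh / L = 1.21 / 2390 = 0.0005063.
Darcy flux q = K · i = 15.00 × 0.0005063 = 0.007594 m/day.
Seepage velocity v = q / n_e = 0.007594 / 0.09 = 0.08438 m/day.
Travel time t = L / v = 2390 / 0.08438 = 28324 days = 77.55 years.

77.5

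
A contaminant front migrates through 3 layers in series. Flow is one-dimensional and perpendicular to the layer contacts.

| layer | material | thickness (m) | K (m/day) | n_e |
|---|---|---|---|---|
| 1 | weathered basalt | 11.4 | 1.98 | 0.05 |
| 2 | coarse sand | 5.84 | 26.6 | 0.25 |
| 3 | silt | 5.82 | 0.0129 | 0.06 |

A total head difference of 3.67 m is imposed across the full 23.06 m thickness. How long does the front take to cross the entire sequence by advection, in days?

With flow normal to the layers, continuity requires the same specific discharge q through every layer.
Σ(b_i/K_i) = 11.4/1.98 + 5.84/26.6 + 5.82/0.0129 = 457.1 d.
q = Δh / Σ(b_i/K_i) = 3.67 / 457.1 = 0.008028 m/day.
In each layer the seepage velocity is v_i = q/n_i, so the layer transit time is t_i = b_i·n_i / q:
  layer 1 (weathered basalt): t_1 = 11.4 × 0.05 / 0.008028 = 71.00 d
  layer 2 (coarse sand): t_2 = 5.84 × 0.25 / 0.008028 = 181.9 d
  layer 3 (silt): t_3 = 5.82 × 0.06 / 0.008028 = 43.50 d
Total t = Σ t_i = 296.4 days.

296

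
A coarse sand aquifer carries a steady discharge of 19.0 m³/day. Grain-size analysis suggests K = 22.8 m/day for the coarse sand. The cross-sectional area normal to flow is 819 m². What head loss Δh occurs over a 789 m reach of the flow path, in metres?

0.803

From Q = K·A·i, i = Q / (K·A) = 19.0 / (22.80 × 819.0) = 0.001018.
Head loss Δh = i · L = 0.001018 × 789 = 0.8028 m.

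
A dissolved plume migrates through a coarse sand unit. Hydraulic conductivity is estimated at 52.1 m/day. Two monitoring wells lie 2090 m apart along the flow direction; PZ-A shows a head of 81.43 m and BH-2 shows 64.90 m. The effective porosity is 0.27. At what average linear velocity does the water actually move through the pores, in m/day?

1.53

Hydraulic gradient i = (81.43 − 64.90) / 2090 = 16.53 / 2090 = 0.007909.
Darcy flux q = K · i = 52.10 × 0.007909 = 0.4121 m/day.
Seepage velocity v = q / n_e = 0.4121 / 0.27 = 1.526 m/day.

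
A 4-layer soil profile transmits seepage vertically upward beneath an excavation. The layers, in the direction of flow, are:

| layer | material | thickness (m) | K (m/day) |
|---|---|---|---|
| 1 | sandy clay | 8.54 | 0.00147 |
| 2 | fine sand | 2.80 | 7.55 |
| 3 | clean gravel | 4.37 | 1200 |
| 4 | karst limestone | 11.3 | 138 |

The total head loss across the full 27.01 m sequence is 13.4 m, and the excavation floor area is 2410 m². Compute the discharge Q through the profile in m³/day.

5.56

Flow is perpendicular to layering, so the layers act in series and the equivalent K is the thickness-weighted harmonic mean.
Total thickness L = 8.54 + 2.80 + 4.37 + 11.3 = 27.01 m.
Σ(b_i/K_i) = 8.54/0.00147 + 2.80/7.55 + 4.37/1200 + 11.3/138 = 5810 d.
K_eq = L / Σ(b_i/K_i) = 27.01 / 5810 = 0.004649 m/day.
Q = K_eq · A · (Δh/L) = 0.004649 × 2410 × (13.4/27.01) = 5.558 m³/day.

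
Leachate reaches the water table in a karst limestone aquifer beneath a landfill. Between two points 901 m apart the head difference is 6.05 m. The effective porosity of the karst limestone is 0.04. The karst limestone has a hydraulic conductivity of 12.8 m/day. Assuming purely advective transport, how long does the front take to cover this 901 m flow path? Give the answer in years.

Hydraulic gradient i = Δh / L = 6.05 / 901 = 0.006715.
Darcy flux q = K · i = 12.80 × 0.006715 = 0.08595 m/day.
Seepage velocity v = q / n_e = 0.08595 / 0.04 = 2.149 m/day.
Travel time t = L / v = 901 / 2.149 = 419.3 days = 1.148 years.

1.15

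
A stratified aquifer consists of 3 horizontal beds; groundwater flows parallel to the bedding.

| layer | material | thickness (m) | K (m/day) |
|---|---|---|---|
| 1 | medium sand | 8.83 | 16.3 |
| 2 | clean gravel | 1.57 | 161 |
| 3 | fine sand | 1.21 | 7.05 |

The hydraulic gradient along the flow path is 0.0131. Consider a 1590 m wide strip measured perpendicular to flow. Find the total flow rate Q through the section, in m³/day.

8440

Flow is parallel to layering, so each bed carries its own Darcy discharge and the transmissivities add.
Σ(K_i·b_i) = 16.3×8.83 + 161×1.57 + 7.05×1.21 = 405.2 m²/day.
Hydraulic gradient i = 0.0131.
Q = Σ(K_i·b_i) · W · i = 405.2 × 1590 × 0.01310 = 8441 m³/day.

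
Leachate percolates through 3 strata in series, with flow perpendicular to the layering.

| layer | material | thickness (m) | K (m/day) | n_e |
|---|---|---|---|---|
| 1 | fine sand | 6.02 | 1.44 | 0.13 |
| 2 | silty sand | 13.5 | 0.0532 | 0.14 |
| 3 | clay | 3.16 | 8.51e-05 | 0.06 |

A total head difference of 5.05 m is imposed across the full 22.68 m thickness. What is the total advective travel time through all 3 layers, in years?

58.0

With flow normal to the layers, continuity requires the same specific discharge q through every layer.
Σ(b_i/K_i) = 6.02/1.44 + 13.5/0.0532 + 3.16/8.51e-05 = 37391 d.
q = Δh / Σ(b_i/K_i) = 5.05 / 37391 = 0.0001351 m/day.
In each layer the seepage velocity is v_i = q/n_i, so the layer transit time is t_i = b_i·n_i / q:
  layer 1 (fine sand): t_1 = 6.02 × 0.13 / 0.0001351 = 5794 d
  layer 2 (silty sand): t_2 = 13.5 × 0.14 / 0.0001351 = 13994 d
  layer 3 (clay): t_3 = 3.16 × 0.06 / 0.0001351 = 1404 d
Total t = Σ t_i = 21192 days = 58.02 years.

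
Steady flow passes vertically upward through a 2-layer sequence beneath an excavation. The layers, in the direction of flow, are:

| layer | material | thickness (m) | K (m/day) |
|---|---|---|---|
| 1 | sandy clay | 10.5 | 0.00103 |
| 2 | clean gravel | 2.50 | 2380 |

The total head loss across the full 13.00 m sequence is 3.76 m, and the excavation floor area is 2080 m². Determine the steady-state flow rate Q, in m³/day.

0.767

Flow is perpendicular to layering, so the layers act in series and the equivalent K is the thickness-weighted harmonic mean.
Total thickness L = 10.5 + 2.50 = 13.00 m.
Σ(b_i/K_i) = 10.5/0.00103 + 2.50/2380 = 10194 d.
K_eq = L / Σ(b_i/K_i) = 13.00 / 10194 = 0.001275 m/day.
Q = K_eq · A · (Δh/L) = 0.001275 × 2080 × (3.76/13.00) = 0.7672 m³/day.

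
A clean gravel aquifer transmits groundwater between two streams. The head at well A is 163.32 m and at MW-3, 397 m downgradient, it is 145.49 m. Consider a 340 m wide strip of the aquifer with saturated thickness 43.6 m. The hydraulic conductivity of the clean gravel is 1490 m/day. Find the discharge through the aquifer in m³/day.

992000

Cross-sectional area A = 340 × 43.6 = 14824 m².
Hydraulic gradient i = (163.32 − 145.49) / 397 = 17.83 / 397 = 0.04491.
Darcy's law: Q = K · A · i = 1490 × 14824 × 0.04491 = 9.920e+05 m³/day.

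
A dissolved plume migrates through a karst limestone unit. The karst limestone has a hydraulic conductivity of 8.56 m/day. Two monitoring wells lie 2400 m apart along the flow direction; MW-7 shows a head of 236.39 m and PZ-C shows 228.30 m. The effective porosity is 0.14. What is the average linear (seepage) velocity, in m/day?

Hydraulic gradient i = (236.39 − 228.30) / 2400 = 8.09 / 2400 = 0.003371.
Darcy flux q = K · i = 8.560 × 0.003371 = 0.02885 m/day.
Seepage velocity v = q / n_e = 0.02885 / 0.14 = 0.2061 m/day.

0.206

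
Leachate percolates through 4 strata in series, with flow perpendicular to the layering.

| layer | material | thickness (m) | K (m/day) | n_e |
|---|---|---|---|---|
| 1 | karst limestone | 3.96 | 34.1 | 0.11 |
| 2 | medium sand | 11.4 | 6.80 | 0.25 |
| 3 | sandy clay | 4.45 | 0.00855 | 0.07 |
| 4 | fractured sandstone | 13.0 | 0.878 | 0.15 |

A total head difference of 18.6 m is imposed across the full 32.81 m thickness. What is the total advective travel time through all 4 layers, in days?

With flow normal to the layers, continuity requires the same specific discharge q through every layer.
Σ(b_i/K_i) = 3.96/34.1 + 11.4/6.80 + 4.45/0.00855 + 13.0/0.878 = 537.1 d.
q = Δh / Σ(b_i/K_i) = 18.6 / 537.1 = 0.03463 m/day.
In each layer the seepage velocity is v_i = q/n_i, so the layer transit time is t_i = b_i·n_i / q:
  layer 1 (karst limestone): t_1 = 3.96 × 0.11 / 0.03463 = 12.58 d
  layer 2 (medium sand): t_2 = 11.4 × 0.25 / 0.03463 = 82.29 d
  layer 3 (sandy clay): t_3 = 4.45 × 0.07 / 0.03463 = 8.994 d
  layer 4 (fractured sandstone): t_4 = 13.0 × 0.15 / 0.03463 = 56.31 d
Total t = Σ t_i = 160.2 days.

160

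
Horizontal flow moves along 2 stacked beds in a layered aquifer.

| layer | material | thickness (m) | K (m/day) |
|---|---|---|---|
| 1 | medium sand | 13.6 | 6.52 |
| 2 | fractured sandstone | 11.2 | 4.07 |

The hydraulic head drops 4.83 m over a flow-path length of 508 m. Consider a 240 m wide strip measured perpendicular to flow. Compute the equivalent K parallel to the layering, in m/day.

Flow is parallel to layering, so each bed carries its own Darcy discharge and the transmissivities add.
Σ(K_i·b_i) = 6.52×13.6 + 4.07×11.2 = 134.3 m²/day.
Total thickness b = 24.80 m, so K_eq = Σ(K_i·b_i)/b = 5.414 m/day.

5.41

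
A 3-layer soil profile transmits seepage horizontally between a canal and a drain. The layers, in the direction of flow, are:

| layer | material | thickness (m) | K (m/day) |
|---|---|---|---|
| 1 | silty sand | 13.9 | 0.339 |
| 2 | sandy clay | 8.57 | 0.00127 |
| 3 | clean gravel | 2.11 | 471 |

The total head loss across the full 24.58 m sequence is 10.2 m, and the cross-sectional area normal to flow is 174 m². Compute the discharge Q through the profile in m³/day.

0.261

Flow is perpendicular to layering, so the layers act in series and the equivalent K is the thickness-weighted harmonic mean.
Total thickness L = 13.9 + 8.57 + 2.11 = 24.58 m.
Σ(b_i/K_i) = 13.9/0.339 + 8.57/0.00127 + 2.11/471 = 6789 d.
K_eq = L / Σ(b_i/K_i) = 24.58 / 6789 = 0.003621 m/day.
Q = K_eq · A · (Δh/L) = 0.003621 × 174 × (10.2/24.58) = 0.2614 m³/day.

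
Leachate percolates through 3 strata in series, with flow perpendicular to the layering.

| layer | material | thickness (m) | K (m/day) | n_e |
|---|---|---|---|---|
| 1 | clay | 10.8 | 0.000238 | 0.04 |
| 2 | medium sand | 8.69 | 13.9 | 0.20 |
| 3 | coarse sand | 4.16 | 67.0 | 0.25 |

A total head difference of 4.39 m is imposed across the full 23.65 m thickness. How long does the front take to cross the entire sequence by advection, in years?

With flow normal to the layers, continuity requires the same specific discharge q through every layer.
Σ(b_i/K_i) = 10.8/0.000238 + 8.69/13.9 + 4.16/67.0 = 45379 d.
q = Δh / Σ(b_i/K_i) = 4.39 / 45379 = 9.674e-05 m/day.
In each layer the seepage velocity is v_i = q/n_i, so the layer transit time is t_i = b_i·n_i / q:
  layer 1 (clay): t_1 = 10.8 × 0.04 / 9.674e-05 = 4466 d
  layer 2 (medium sand): t_2 = 8.69 × 0.20 / 9.674e-05 = 17965 d
  layer 3 (coarse sand): t_3 = 4.16 × 0.25 / 9.674e-05 = 10750 d
Total t = Σ t_i = 33181 days = 90.85 years.

90.8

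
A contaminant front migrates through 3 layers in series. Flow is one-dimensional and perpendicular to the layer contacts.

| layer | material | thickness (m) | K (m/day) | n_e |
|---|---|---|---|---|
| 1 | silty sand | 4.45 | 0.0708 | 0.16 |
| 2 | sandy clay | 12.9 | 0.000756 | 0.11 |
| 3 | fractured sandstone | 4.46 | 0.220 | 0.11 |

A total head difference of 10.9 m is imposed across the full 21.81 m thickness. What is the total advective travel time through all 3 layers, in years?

With flow normal to the layers, continuity requires the same specific discharge q through every layer.
Σ(b_i/K_i) = 4.45/0.0708 + 12.9/0.000756 + 4.46/0.220 = 17147 d.
q = Δh / Σ(b_i/K_i) = 10.9 / 17147 = 0.0006357 m/day.
In each layer the seepage velocity is v_i = q/n_i, so the layer transit time is t_i = b_i·n_i / q:
  layer 1 (silty sand): t_1 = 4.45 × 0.16 / 0.0006357 = 1120 d
  layer 2 (sandy clay): t_2 = 12.9 × 0.11 / 0.0006357 = 2232 d
  layer 3 (fractured sandstone): t_3 = 4.46 × 0.11 / 0.0006357 = 771.8 d
Total t = Σ t_i = 4124 days = 11.29 years.

11.3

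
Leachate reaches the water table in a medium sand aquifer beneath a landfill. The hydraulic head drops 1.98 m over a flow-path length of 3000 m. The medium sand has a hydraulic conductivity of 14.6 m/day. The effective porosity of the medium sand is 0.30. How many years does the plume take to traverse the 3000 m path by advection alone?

256

Hydraulic gradient i = Δh / L = 1.98 / 3000 = 0.0006600.
Darcy flux q = K · i = 14.60 × 0.0006600 = 0.009636 m/day.
Seepage velocity v = q / n_e = 0.009636 / 0.30 = 0.03212 m/day.
Travel time t = L / v = 3000 / 0.03212 = 93400 days = 255.7 years.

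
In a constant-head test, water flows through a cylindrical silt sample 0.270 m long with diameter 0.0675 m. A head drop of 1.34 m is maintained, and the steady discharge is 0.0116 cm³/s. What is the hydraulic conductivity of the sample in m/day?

Cross-sectional area A = π·(d/2)² = π × (0.0675/2)² = 0.003578 m².
Convert discharge: 0.0116 cm³/s = 1.160e-08 m³/s.
Darcy's law rearranged: K = Q·L / (A·Δh) = 1.160e-08 × 0.270 / (0.003578 × 1.34) = 6.532e-07 m/s = 0.05643 m/day.

0.0564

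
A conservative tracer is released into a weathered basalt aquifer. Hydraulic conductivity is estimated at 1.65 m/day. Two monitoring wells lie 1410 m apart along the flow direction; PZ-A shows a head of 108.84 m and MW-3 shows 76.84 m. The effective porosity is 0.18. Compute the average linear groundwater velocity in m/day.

Hydraulic gradient i = (108.84 − 76.84) / 1410 = 32 / 1410 = 0.02270.
Darcy flux q = K · i = 1.650 × 0.02270 = 0.03745 m/day.
Seepage velocity v = q / n_e = 0.03745 / 0.18 = 0.2080 m/day.

0.208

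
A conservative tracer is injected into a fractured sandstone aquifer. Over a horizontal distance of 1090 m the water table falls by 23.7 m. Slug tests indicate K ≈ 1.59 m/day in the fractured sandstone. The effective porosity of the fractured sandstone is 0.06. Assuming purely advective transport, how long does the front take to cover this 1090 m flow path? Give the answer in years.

5.18

Hydraulic gradient i = Δh / L = 23.7 / 1090 = 0.02174.
Darcy flux q = K · i = 1.590 × 0.02174 = 0.03457 m/day.
Seepage velocity v = q / n_e = 0.03457 / 0.06 = 0.5762 m/day.
Travel time t = L / v = 1090 / 0.5762 = 1892 days = 5.179 years.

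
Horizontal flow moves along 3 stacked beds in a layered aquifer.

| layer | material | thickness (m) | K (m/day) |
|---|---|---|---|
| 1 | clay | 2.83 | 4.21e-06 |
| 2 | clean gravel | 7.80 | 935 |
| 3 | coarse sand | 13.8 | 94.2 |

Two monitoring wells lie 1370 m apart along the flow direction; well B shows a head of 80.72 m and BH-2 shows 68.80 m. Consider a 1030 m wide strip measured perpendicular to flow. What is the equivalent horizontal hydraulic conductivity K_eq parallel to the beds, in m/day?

Flow is parallel to layering, so each bed carries its own Darcy discharge and the transmissivities add.
Σ(K_i·b_i) = 4.21e-06×2.83 + 935×7.80 + 94.2×13.8 = 8593 m²/day.
Total thickness b = 24.43 m, so K_eq = Σ(K_i·b_i)/b = 351.7 m/day.

352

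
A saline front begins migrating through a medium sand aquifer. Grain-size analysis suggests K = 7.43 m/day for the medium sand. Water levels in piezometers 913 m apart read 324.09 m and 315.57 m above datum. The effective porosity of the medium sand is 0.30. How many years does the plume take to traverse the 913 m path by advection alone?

Hydraulic gradient i = (324.09 − 315.57) / 913 = 8.52 / 913 = 0.009332.
Darcy flux q = K · i = 7.430 × 0.009332 = 0.06934 m/day.
Seepage velocity v = q / n_e = 0.06934 / 0.30 = 0.2311 m/day.
Travel time t = L / v = 913 / 0.2311 = 3950 days = 10.82 years.

10.8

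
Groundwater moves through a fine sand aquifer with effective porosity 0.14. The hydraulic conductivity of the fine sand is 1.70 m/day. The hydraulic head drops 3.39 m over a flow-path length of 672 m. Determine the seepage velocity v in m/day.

0.0613

Hydraulic gradient i = Δh / L = 3.39 / 672 = 0.005045.
Darcy flux q = K · i = 1.700 × 0.005045 = 0.008576 m/day.
Seepage velocity v = q / n_e = 0.008576 / 0.14 = 0.06126 m/day.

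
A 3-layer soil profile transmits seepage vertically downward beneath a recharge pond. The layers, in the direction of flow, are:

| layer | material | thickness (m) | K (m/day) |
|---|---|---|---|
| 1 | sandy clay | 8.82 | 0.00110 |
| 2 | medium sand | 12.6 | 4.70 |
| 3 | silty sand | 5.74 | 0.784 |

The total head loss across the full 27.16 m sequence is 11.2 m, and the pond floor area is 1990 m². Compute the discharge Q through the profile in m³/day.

2.78

Flow is perpendicular to layering, so the layers act in series and the equivalent K is the thickness-weighted harmonic mean.
Total thickness L = 8.82 + 12.6 + 5.74 = 27.16 m.
Σ(b_i/K_i) = 8.82/0.00110 + 12.6/4.70 + 5.74/0.784 = 8028 d.
K_eq = L / Σ(b_i/K_i) = 27.16 / 8028 = 0.003383 m/day.
Q = K_eq · A · (Δh/L) = 0.003383 × 1990 × (11.2/27.16) = 2.776 m³/day.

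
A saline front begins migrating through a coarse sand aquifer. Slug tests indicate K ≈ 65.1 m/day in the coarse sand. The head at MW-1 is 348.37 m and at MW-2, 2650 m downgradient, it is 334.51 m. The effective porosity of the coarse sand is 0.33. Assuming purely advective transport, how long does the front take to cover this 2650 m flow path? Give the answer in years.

Hydraulic gradient i = (348.37 − 334.51) / 2650 = 13.86 / 2650 = 0.005230.
Darcy flux q = K · i = 65.10 × 0.005230 = 0.3405 m/day.
Seepage velocity v = q / n_e = 0.3405 / 0.33 = 1.032 m/day.
Travel time t = L / v = 2650 / 1.032 = 2568 days = 7.032 years.

7.03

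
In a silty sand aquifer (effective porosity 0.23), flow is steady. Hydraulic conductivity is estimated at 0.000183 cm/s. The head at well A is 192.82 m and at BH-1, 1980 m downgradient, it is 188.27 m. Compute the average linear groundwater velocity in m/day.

Convert K: 0.000183 cm/s × 864 = 0.1581 m/day.
Hydraulic gradient i = (192.82 − 188.27) / 1980 = 4.55 / 1980 = 0.002298.
Darcy flux q = K · i = 0.1581 × 0.002298 = 0.0003633 m/day.
Seepage velocity v = q / n_e = 0.0003633 / 0.23 = 0.001580 m/day.

0.00158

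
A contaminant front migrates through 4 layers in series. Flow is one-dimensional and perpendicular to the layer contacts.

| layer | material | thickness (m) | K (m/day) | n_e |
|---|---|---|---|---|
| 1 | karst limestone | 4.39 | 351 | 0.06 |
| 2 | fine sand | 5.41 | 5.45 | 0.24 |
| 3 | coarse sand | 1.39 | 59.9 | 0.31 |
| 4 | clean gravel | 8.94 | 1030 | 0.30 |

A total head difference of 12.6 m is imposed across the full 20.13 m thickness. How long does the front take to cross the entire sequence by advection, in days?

With flow normal to the layers, continuity requires the same specific discharge q through every layer.
Σ(b_i/K_i) = 4.39/351 + 5.41/5.45 + 1.39/59.9 + 8.94/1030 = 1.037 d.
q = Δh / Σ(b_i/K_i) = 12.6 / 1.037 = 12.15 m/day.
In each layer the seepage velocity is v_i = q/n_i, so the layer transit time is t_i = b_i·n_i / q:
  layer 1 (karst limestone): t_1 = 4.39 × 0.06 / 12.15 = 0.02168 d
  layer 2 (fine sand): t_2 = 5.41 × 0.24 / 12.15 = 0.1069 d
  layer 3 (coarse sand): t_3 = 1.39 × 0.31 / 12.15 = 0.03547 d
  layer 4 (clean gravel): t_4 = 8.94 × 0.30 / 12.15 = 0.2207 d
Total t = Σ t_i = 0.3848 days.

0.385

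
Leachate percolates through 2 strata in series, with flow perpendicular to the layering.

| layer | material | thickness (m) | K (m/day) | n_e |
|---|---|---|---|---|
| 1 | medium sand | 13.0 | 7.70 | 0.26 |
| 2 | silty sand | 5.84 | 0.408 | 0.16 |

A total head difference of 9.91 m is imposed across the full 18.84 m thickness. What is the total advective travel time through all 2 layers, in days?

6.97

With flow normal to the layers, continuity requires the same specific discharge q through every layer.
Σ(b_i/K_i) = 13.0/7.70 + 5.84/0.408 = 16.00 d.
q = Δh / Σ(b_i/K_i) = 9.91 / 16.00 = 0.6193 m/day.
In each layer the seepage velocity is v_i = q/n_i, so the layer transit time is t_i = b_i·n_i / q:
  layer 1 (medium sand): t_1 = 13.0 × 0.26 / 0.6193 = 5.458 d
  layer 2 (silty sand): t_2 = 5.84 × 0.16 / 0.6193 = 1.509 d
Total t = Σ t_i = 6.967 days.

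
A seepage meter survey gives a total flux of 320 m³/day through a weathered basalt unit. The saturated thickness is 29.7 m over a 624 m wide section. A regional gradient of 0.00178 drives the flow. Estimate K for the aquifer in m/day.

9.70

Cross-sectional area A = 624 × 29.7 = 18533 m².
Hydraulic gradient i = 0.00178.
From Q = K·A·i, K = Q / (A·i) = 320 / (18533 × 0.001780) = 9.700 m/day.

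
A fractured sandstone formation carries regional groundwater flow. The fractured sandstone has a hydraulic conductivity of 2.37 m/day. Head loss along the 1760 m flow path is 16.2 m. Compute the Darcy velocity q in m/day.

Hydraulic gradient i = Δh / L = 16.2 / 1760 = 0.009205.
Specific discharge q = K · i = 2.370 × 0.009205 = 0.02181 m/day.

0.0218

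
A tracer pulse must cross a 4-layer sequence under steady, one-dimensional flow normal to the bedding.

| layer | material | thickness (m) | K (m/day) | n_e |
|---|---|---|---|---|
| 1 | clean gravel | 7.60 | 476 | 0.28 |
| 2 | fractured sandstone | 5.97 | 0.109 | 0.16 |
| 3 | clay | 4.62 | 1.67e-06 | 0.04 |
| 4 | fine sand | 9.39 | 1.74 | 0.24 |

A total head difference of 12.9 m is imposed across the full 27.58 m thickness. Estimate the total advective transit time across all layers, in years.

3240

With flow normal to the layers, continuity requires the same specific discharge q through every layer.
Σ(b_i/K_i) = 7.60/476 + 5.97/0.109 + 4.62/1.67e-06 + 9.39/1.74 = 2.767e+06 d.
q = Δh / Σ(b_i/K_i) = 12.9 / 2.767e+06 = 4.663e-06 m/day.
In each layer the seepage velocity is v_i = q/n_i, so the layer transit time is t_i = b_i·n_i / q:
  layer 1 (clean gravel): t_1 = 7.60 × 0.28 / 4.663e-06 = 4.564e+05 d
  layer 2 (fractured sandstone): t_2 = 5.97 × 0.16 / 4.663e-06 = 2.049e+05 d
  layer 3 (clay): t_3 = 4.62 × 0.04 / 4.663e-06 = 39632 d
  layer 4 (fine sand): t_4 = 9.39 × 0.24 / 4.663e-06 = 4.833e+05 d
Total t = Σ t_i = 1.184e+06 days = 3242 years.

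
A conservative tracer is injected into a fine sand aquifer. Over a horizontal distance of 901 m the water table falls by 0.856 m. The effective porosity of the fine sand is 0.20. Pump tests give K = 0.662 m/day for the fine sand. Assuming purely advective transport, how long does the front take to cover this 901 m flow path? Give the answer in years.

784

Hydraulic gradient i = Δh / L = 0.856 / 901 = 0.0009501.
Darcy flux q = K · i = 0.6620 × 0.0009501 = 0.0006289 m/day.
Seepage velocity v = q / n_e = 0.0006289 / 0.20 = 0.003145 m/day.
Travel time t = L / v = 901 / 0.003145 = 2.865e+05 days = 784.4 years.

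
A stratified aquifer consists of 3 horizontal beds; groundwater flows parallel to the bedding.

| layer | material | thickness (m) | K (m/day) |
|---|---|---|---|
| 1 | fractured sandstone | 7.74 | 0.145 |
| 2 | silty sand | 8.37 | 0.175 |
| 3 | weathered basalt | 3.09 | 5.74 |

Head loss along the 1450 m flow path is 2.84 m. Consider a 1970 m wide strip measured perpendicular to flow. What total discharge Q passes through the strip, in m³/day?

Flow is parallel to layering, so each bed carries its own Darcy discharge and the transmissivities add.
Σ(K_i·b_i) = 0.145×7.74 + 0.175×8.37 + 5.74×3.09 = 20.32 m²/day.
Hydraulic gradient i = Δh / L = 2.84 / 1450 = 0.001959.
Q = Σ(K_i·b_i) · W · i = 20.32 × 1970 × 0.001959 = 78.42 m³/day.

78.4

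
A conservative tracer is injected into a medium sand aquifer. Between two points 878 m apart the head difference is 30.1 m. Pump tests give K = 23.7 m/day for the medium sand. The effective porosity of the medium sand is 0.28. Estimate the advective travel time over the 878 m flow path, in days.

Hydraulic gradient i = Δh / L = 30.1 / 878 = 0.03428.
Darcy flux q = K · i = 23.70 × 0.03428 = 0.8125 m/day.
Seepage velocity v = q / n_e = 0.8125 / 0.28 = 2.902 m/day.
Travel time t = L / v = 878 / 2.902 = 302.6 days.

303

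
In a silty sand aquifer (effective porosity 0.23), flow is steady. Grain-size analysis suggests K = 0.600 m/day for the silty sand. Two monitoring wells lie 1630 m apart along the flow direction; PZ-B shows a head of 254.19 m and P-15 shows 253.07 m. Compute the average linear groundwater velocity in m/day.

0.00179

Hydraulic gradient i = (254.19 − 253.07) / 1630 = 1.12 / 1630 = 0.0006871.
Darcy flux q = K · i = 0.6000 × 0.0006871 = 0.0004123 m/day.
Seepage velocity v = q / n_e = 0.0004123 / 0.23 = 0.001792 m/day.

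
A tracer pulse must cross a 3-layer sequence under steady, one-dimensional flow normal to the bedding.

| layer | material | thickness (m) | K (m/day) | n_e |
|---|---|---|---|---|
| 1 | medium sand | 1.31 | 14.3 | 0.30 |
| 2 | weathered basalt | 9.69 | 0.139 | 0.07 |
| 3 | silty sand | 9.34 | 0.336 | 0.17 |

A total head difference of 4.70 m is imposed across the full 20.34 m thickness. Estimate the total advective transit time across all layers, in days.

With flow normal to the layers, continuity requires the same specific discharge q through every layer.
Σ(b_i/K_i) = 1.31/14.3 + 9.69/0.139 + 9.34/0.336 = 97.60 d.
q = Δh / Σ(b_i/K_i) = 4.70 / 97.60 = 0.04816 m/day.
In each layer the seepage velocity is v_i = q/n_i, so the layer transit time is t_i = b_i·n_i / q:
  layer 1 (medium sand): t_1 = 1.31 × 0.30 / 0.04816 = 8.161 d
  layer 2 (weathered basalt): t_2 = 9.69 × 0.07 / 0.04816 = 14.09 d
  layer 3 (silty sand): t_3 = 9.34 × 0.17 / 0.04816 = 32.97 d
Total t = Σ t_i = 55.22 days.

55.2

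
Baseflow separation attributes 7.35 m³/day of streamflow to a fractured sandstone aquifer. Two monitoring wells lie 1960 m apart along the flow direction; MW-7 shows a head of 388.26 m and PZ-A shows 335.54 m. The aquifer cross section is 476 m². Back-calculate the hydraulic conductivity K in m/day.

0.574

Hydraulic gradient i = (388.26 − 335.54) / 1960 = 52.72 / 1960 = 0.02690.
From Q = K·A·i, K = Q / (A·i) = 7.35 / (476.0 × 0.02690) = 0.5741 m/day.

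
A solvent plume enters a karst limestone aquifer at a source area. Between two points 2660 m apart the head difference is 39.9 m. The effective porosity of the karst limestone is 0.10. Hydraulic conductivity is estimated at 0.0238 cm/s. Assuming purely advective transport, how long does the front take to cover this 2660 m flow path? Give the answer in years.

2.36

Convert K: 0.0238 cm/s × 864 = 20.56 m/day.
Hydraulic gradient i = Δh / L = 39.9 / 2660 = 0.01500.
Darcy flux q = K · i = 20.56 × 0.01500 = 0.3084 m/day.
Seepage velocity v = q / n_e = 0.3084 / 0.10 = 3.084 m/day.
Travel time t = L / v = 2660 / 3.084 = 862.4 days = 2.361 years.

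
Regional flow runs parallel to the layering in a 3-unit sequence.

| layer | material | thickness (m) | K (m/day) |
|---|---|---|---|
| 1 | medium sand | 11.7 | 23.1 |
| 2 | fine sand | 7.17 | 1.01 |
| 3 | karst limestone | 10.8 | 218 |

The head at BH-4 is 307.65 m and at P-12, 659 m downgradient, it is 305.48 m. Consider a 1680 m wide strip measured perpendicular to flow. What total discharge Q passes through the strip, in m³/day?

14600

Flow is parallel to layering, so each bed carries its own Darcy discharge and the transmissivities add.
Σ(K_i·b_i) = 23.1×11.7 + 1.01×7.17 + 218×10.8 = 2632 m²/day.
Hydraulic gradient i = (307.65 − 305.48) / 659 = 2.17 / 659 = 0.003293.
Q = Σ(K_i·b_i) · W · i = 2632 × 1680 × 0.003293 = 14560 m³/day.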